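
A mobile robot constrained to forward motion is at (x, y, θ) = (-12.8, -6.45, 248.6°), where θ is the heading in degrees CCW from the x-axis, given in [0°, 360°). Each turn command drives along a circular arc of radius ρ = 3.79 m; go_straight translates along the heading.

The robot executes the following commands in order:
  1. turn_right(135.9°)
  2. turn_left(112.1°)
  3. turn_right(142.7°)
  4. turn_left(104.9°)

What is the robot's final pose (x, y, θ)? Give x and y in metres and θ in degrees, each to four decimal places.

(-36.6326, 2.1898, 187.0000°)

set_pose: (x, y, θ) = (-12.8000, -6.4500, 248.6000°), ρ = 3.79
turn_right(135.9°): centre at ρ to the right, rotate −135.9° → (-19.8251, -6.5297, 112.7000°)
turn_left(112.1°): centre at ρ to the left, rotate +112.1° → (-25.9921, -5.3030, 224.8000°)
turn_right(142.7°): centre at ρ to the right, rotate −142.7° → (-32.4167, -2.0928, 82.1000°)
turn_left(104.9°): centre at ρ to the left, rotate +104.9° → (-36.6326, 2.1898, 187.0000°)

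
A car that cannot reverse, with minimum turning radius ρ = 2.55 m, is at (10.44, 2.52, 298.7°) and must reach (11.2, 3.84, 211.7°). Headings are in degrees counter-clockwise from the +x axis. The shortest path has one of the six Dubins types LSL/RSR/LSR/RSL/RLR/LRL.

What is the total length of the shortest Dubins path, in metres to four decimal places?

Let ψ = atan2(Δy, Δx) = atan2(1.32, 0.76) = 60.0685° be the start→goal bearing.
Normalize: d = |goal − start| / ρ = 1.523155/2.55 = 0.597316, α = (θ_start − ψ) mod 360° = 238.6315° = 4.164906 rad, β = (θ_goal − ψ) mod 360° = 151.6315° = 2.646469 rad.
Common terms: sin α = -0.853837, cos α = -0.520540, sin β = 0.475140, cos β = -0.879910, cos(α−β) = 0.052336, d² = 0.356786. Work in radians in the unit-radius frame; every candidate has L = ρ·(t + p + q).
LSL: p² = 2 + d² − 2cos(α−β) + 2d(sin α − sin β) = 0.664476; p = √p² = 0.815154; φ = atan2(cos β − cos α, d + sin α − sin β) = -2.685035 rad; t = (φ − α) mod 2π = 5.716430 rad, q = (β − φ) mod 2π = 5.331504 rad → L = 2.55·(5.716430 + 0.815154 + 5.331504) = 2.55·11.863088 = 30.250875 m
RSR: p² = 2 + d² − 2cos(α−β) + 2d(sin β − sin α) = 3.839752; p = √p² = 1.959528; φ = atan2(cos α − cos β, d − sin α + sin β) = 0.184440 rad; t = (α − φ) mod 2π = 3.980466 rad, q = (φ − β) mod 2π = 3.821156 rad → L = 2.55·(3.980466 + 1.959528 + 3.821156) = 2.55·9.761150 = 24.890933 m
LSR: p² = d² − 2 + 2cos(α−β) + 2d(sin α + sin β) = -1.990945 < 0 → infeasible
RSL: p² = d² − 2 + 2cos(α−β) − 2d(sin α + sin β) = -1.086139 < 0 → infeasible
RLR: c = (6 − d² + 2cos(α−β) + 2d(sin α − sin β))/8 = 0.520031; p = 2π − arccos c = 5.259276 rad; φ = atan2(cos α − cos β, d − sin α + sin β) = 0.184440 rad; t = (α − φ + p/2) mod 2π = 0.326918 rad, q = (α − β − t + p) mod 2π = 0.167609 rad → L = 2.55·(0.326918 + 5.259276 + 0.167609) = 2.55·5.753804 = 14.672199 m
LRL: c = (6 − d² + 2cos(α−β) − 2d(sin α − sin β))/8 = 0.916940; p = 2π − arccos c = 5.872733 rad; φ = atan2(cos β − cos α, d + sin α − sin β) = -2.685035 rad; t = (φ − α + p/2) mod 2π = 2.369612 rad, q = (β − α − t + p) mod 2π = 1.984685 rad → L = 2.55·(2.369612 + 5.872733 + 1.984685) = 2.55·10.227030 = 26.078926 m
Shortest: RLR with L = 14.672199 m ≈ 14.6722 m

14.6722 m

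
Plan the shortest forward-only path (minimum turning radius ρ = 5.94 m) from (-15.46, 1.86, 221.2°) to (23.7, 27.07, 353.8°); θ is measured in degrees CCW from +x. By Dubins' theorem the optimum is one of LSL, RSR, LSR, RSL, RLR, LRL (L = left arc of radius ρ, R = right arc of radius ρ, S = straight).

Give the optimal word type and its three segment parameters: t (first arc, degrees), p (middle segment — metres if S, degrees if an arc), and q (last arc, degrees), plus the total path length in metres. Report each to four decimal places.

Let ψ = atan2(Δy, Δx) = atan2(25.21, 39.16) = 32.7722° be the start→goal bearing.
Normalize: d = |goal − start| / ρ = 46.573058/5.94 = 7.840582, α = (θ_start − ψ) mod 360° = 188.4278° = 3.288686 rad, β = (θ_goal − ψ) mod 360° = 321.0278° = 5.602992 rad.
Common terms: sin α = -0.146563, cos α = -0.989201, sin β = -0.628943, cos β = 0.777451, cos(α−β) = -0.676876, d² = 61.474728. Work in radians in the unit-radius frame; every candidate has L = ρ·(t + p + q).
LSL: p² = 2 + d² − 2cos(α−β) + 2d(sin α − sin β) = 72.392756; p = √p² = 8.508393; φ = atan2(cos β − cos α, d + sin α − sin β) = 0.209158 rad; t = (φ − α) mod 2π = 3.203658 rad, q = (β − φ) mod 2π = 5.393834 rad → L = 5.94·(3.203658 + 8.508393 + 5.393834) = 5.94·17.105885 = 101.608958 m
RSR: p² = 2 + d² − 2cos(α−β) + 2d(sin β − sin α) = 57.264203; p = √p² = 7.567311; φ = atan2(cos α − cos β, d − sin α + sin β) = -0.235633 rad; t = (α − φ) mod 2π = 3.524319 rad, q = (φ − β) mod 2π = 0.444560 rad → L = 5.94·(3.524319 + 7.567311 + 0.444560) = 5.94·11.536190 = 68.524970 m
LSR: p² = d² − 2 + 2cos(α−β) + 2d(sin α + sin β) = 45.960134; p = √p² = 6.779390; φ = atan2(−cos α − cos β, d + sin α + sin β) − atan2(−2, p) = 0.316837 rad; t = (φ − α) mod 2π = 3.311336 rad, q = (φ − β) mod 2π = 0.997030 rad → L = 5.94·(3.311336 + 6.779390 + 0.997030) = 5.94·11.087756 = 65.861271 m
RSL: p² = d² − 2 + 2cos(α−β) − 2d(sin α + sin β) = 70.281817; p = √p² = 8.383425; φ = atan2(cos α + cos β, d − sin α − sin β) − atan2(2, p) = -0.258760 rad; t = (α − φ) mod 2π = 3.547446 rad, q = (β − φ) mod 2π = 5.861752 rad → L = 5.94·(3.547446 + 8.383425 + 5.861752) = 5.94·17.792623 = 105.688180 m
RLR: c = (6 − d² + 2cos(α−β) + 2d(sin α − sin β))/8 = -6.158025, |c| > 1 → infeasible
LRL: c = (6 − d² + 2cos(α−β) − 2d(sin α − sin β))/8 = -8.049095, |c| > 1 → infeasible
Shortest: LSR with L = 65.861271 m ≈ 65.8613 m
Convert LSR to answer units (arcs ×180/π): t = 3.311336·180/π = 189.7256°, p = ρ·p = 5.94·6.779390 = 40.2696 m, q = 0.997030·180/π = 57.1256°, L = 65.8613 m.

LSR: t = 189.7256°, p = 40.2696 m, q = 57.1256°, L = 65.8613 m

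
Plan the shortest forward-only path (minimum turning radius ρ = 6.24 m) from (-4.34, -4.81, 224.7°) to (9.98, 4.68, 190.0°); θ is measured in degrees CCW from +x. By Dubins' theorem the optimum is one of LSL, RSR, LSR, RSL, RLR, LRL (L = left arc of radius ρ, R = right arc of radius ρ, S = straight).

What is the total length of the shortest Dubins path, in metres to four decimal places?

Let ψ = atan2(Δy, Δx) = atan2(9.49, 14.32) = 33.5328° be the start→goal bearing.
Normalize: d = |goal − start| / ρ = 17.179130/6.24 = 2.753066, α = (θ_start − ψ) mod 360° = 191.1672° = 3.336497 rad, β = (θ_goal − ψ) mod 360° = 156.4672° = 2.730868 rad.
Common terms: sin α = -0.193673, cos α = -0.981066, sin β = 0.399274, cos β = -0.916832, cos(α−β) = 0.822144, d² = 7.579371. Work in radians in the unit-radius frame; every candidate has L = ρ·(t + p + q).
LSL: p² = 2 + d² − 2cos(α−β) + 2d(sin α − sin β) = 4.670240; p = √p² = 2.161074; φ = atan2(cos β − cos α, d + sin α − sin β) = 0.029728 rad; t = (φ − α) mod 2π = 2.976416 rad, q = (β − φ) mod 2π = 2.701140 rad → L = 6.24·(2.976416 + 2.161074 + 2.701140) = 6.24·7.838630 = 48.913050 m
RSR: p² = 2 + d² − 2cos(α−β) + 2d(sin β − sin α) = 11.199925; p = √p² = 3.346629; φ = atan2(cos α − cos β, d − sin α + sin β) = -0.019195 rad; t = (α − φ) mod 2π = 3.355692 rad, q = (φ − β) mod 2π = 3.533123 rad → L = 6.24·(3.355692 + 3.346629 + 3.533123) = 6.24·10.235443 = 63.869167 m
LSR: p² = d² − 2 + 2cos(α−β) + 2d(sin α + sin β) = 8.355729; p = √p² = 2.890628; φ = atan2(−cos α − cos β, d + sin α + sin β) − atan2(−2, p) = 1.175619 rad; t = (φ − α) mod 2π = 4.122307 rad, q = (φ − β) mod 2π = 4.727937 rad → L = 6.24·(4.122307 + 2.890628 + 4.727937) = 6.24·11.740872 = 73.263038 m
RSL: p² = d² − 2 + 2cos(α−β) − 2d(sin α + sin β) = 6.091589; p = √p² = 2.468114; φ = atan2(cos α + cos β, d − sin α − sin β) − atan2(2, p) = -1.321314 rad; t = (α − φ) mod 2π = 4.657811 rad, q = (β − φ) mod 2π = 4.052182 rad → L = 6.24·(4.657811 + 2.468114 + 4.052182) = 6.24·11.178107 = 69.751386 m
RLR: c = (6 − d² + 2cos(α−β) + 2d(sin α − sin β))/8 = -0.399991; p = 2π − arccos c = 4.300882 rad; φ = atan2(cos α − cos β, d − sin α + sin β) = -0.019195 rad; t = (α − φ + p/2) mod 2π = 5.506133 rad, q = (α − β − t + p) mod 2π = 5.683564 rad → L = 6.24·(5.506133 + 4.300882 + 5.683564) = 6.24·15.490579 = 96.661215 m
LRL: c = (6 − d² + 2cos(α−β) − 2d(sin α − sin β))/8 = 0.416220; p = 2π − arccos c = 5.141673 rad; φ = atan2(cos β − cos α, d + sin α − sin β) = 0.029728 rad; t = (φ − α + p/2) mod 2π = 5.547253 rad, q = (β − α − t + p) mod 2π = 5.271976 rad → L = 6.24·(5.547253 + 5.141673 + 5.271976) = 6.24·15.960902 = 99.596030 m
Shortest: LSL with L = 48.913050 m ≈ 48.9131 m

48.9131 m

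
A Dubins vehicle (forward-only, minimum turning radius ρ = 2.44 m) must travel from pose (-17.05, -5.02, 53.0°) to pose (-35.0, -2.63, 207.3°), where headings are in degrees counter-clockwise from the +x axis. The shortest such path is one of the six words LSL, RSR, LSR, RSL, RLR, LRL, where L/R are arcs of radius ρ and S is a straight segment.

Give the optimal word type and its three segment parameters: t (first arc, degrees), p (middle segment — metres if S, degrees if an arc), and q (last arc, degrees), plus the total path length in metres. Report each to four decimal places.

Let ψ = atan2(Δy, Δx) = atan2(2.39, -17.95) = 172.4158° be the start→goal bearing.
Normalize: d = |goal − start| / ρ = 18.108412/2.44 = 7.421480, α = (θ_start − ψ) mod 360° = 240.5842° = 4.198986 rad, β = (θ_goal − ψ) mod 360° = 34.8842° = 0.608844 rad.
Common terms: sin α = -0.871078, cos α = -0.491144, sin β = 0.571920, cos β = 0.820310, cos(α−β) = -0.901077, d² = 55.078373. Work in radians in the unit-radius frame; every candidate has L = ρ·(t + p + q).
LSL: p² = 2 + d² − 2cos(α−β) + 2d(sin α − sin β) = 37.462166; p = √p² = 6.120634; φ = atan2(cos β − cos α, d + sin α − sin β) = 0.215942 rad; t = (φ − α) mod 2π = 2.300141 rad, q = (β − φ) mod 2π = 0.392902 rad → L = 2.44·(2.300141 + 6.120634 + 0.392902) = 2.44·8.813677 = 21.505373 m
RSR: p² = 2 + d² − 2cos(α−β) + 2d(sin β − sin α) = 80.298887; p = √p² = 8.960965; φ = atan2(cos α − cos β, d − sin α + sin β) = -0.146879 rad; t = (α − φ) mod 2π = 4.345866 rad, q = (φ − β) mod 2π = 5.527462 rad → L = 2.44·(4.345866 + 8.960965 + 5.527462) = 2.44·18.834292 = 45.955673 m
LSR: p² = d² − 2 + 2cos(α−β) + 2d(sin α + sin β) = 46.835817; p = √p² = 6.843670; φ = atan2(−cos α − cos β, d + sin α + sin β) − atan2(−2, p) = 0.238140 rad; t = (φ − α) mod 2π = 2.322339 rad, q = (φ − β) mod 2π = 5.912481 rad → L = 2.44·(2.322339 + 6.843670 + 5.912481) = 2.44·15.078490 = 36.791516 m
RSL: p² = d² − 2 + 2cos(α−β) − 2d(sin α + sin β) = 55.716621; p = √p² = 7.464357; φ = atan2(cos α + cos β, d − sin α − sin β) − atan2(2, p) = -0.219182 rad; t = (α − φ) mod 2π = 4.418168 rad, q = (β − φ) mod 2π = 0.828026 rad → L = 2.44·(4.418168 + 7.464357 + 0.828026) = 2.44·12.710551 = 31.013745 m
RLR: c = (6 − d² + 2cos(α−β) + 2d(sin α − sin β))/8 = -9.037361, |c| > 1 → infeasible
LRL: c = (6 − d² + 2cos(α−β) − 2d(sin α − sin β))/8 = -3.682771, |c| > 1 → infeasible
Shortest: LSL with L = 21.505373 m ≈ 21.5054 m
Convert LSL to answer units (arcs ×180/π): t = 2.300141·180/π = 131.7884°, p = ρ·p = 2.44·6.120634 = 14.9343 m, q = 0.392902·180/π = 22.5116°, L = 21.5054 m.

LSL: t = 131.7884°, p = 14.9343 m, q = 22.5116°, L = 21.5054 m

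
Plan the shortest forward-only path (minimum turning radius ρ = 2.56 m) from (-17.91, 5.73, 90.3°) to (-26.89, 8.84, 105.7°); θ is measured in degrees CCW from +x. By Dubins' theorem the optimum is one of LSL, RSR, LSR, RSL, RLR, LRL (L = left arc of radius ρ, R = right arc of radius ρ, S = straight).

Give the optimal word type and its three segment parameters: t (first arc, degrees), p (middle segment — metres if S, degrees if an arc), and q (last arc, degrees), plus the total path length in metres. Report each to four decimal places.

Let ψ = atan2(Δy, Δx) = atan2(3.11, -8.98) = 160.8977° be the start→goal bearing.
Normalize: d = |goal − start| / ρ = 9.503289/2.56 = 3.712222, α = (θ_start − ψ) mod 360° = 289.4023° = 5.051022 rad, β = (θ_goal − ψ) mod 360° = 304.8023° = 5.319803 rad.
Common terms: sin α = -0.943210, cos α = 0.332198, sin β = -0.821127, cos β = 0.570746, cos(α−β) = 0.964095, d² = 13.780594. Work in radians in the unit-radius frame; every candidate has L = ρ·(t + p + q).
LSL: p² = 2 + d² − 2cos(α−β) + 2d(sin α − sin β) = 12.946006; p = √p² = 3.598056; φ = atan2(cos β − cos α, d + sin α − sin β) = 0.066348 rad; t = (φ − α) mod 2π = 1.298511 rad, q = (β − φ) mod 2π = 5.253455 rad → L = 2.56·(1.298511 + 3.598056 + 5.253455) = 2.56·10.150022 = 25.984056 m
RSR: p² = 2 + d² − 2cos(α−β) + 2d(sin β − sin α) = 14.758800; p = √p² = 3.841718; φ = atan2(cos α − cos β, d − sin α + sin β) = -0.062134 rad; t = (α − φ) mod 2π = 5.113156 rad, q = (φ − β) mod 2π = 0.901248 rad → L = 2.56·(5.113156 + 3.841718 + 0.901248) = 2.56·9.856123 = 25.231675 m
LSR: p² = d² − 2 + 2cos(α−β) + 2d(sin α + sin β) = 0.609568; p = √p² = 0.780748; φ = atan2(−cos α − cos β, d + sin α + sin β) − atan2(−2, p) = 0.764550 rad; t = (φ − α) mod 2π = 1.996713 rad, q = (φ − β) mod 2π = 1.727932 rad → L = 2.56·(1.996713 + 0.780748 + 1.727932) = 2.56·4.505394 = 11.533808 m
RSL: p² = d² − 2 + 2cos(α−β) − 2d(sin α + sin β) = 26.808002; p = √p² = 5.177644; φ = atan2(cos α + cos β, d − sin α − sin β) − atan2(2, p) = -0.205215 rad; t = (α − φ) mod 2π = 5.256238 rad, q = (β − φ) mod 2π = 5.525018 rad → L = 2.56·(5.256238 + 5.177644 + 5.525018) = 2.56·15.958900 = 40.854785 m
RLR: c = (6 − d² + 2cos(α−β) + 2d(sin α − sin β))/8 = -0.844850; p = 2π − arccos c = 3.706104 rad; φ = atan2(cos α − cos β, d − sin α + sin β) = -0.062134 rad; t = (α − φ + p/2) mod 2π = 0.683023 rad, q = (α − β − t + p) mod 2π = 2.754300 rad → L = 2.56·(0.683023 + 3.706104 + 2.754300) = 2.56·7.143428 = 18.287175 m
LRL: c = (6 − d² + 2cos(α−β) − 2d(sin α − sin β))/8 = -0.618251; p = 2π − arccos c = 4.045874 rad; φ = atan2(cos β − cos α, d + sin α − sin β) = 0.066348 rad; t = (φ − α + p/2) mod 2π = 3.321448 rad, q = (β − α − t + p) mod 2π = 0.993207 rad → L = 2.56·(3.321448 + 4.045874 + 0.993207) = 2.56·8.360528 = 21.402953 m
Shortest: LSR with L = 11.533808 m ≈ 11.5338 m
Convert LSR to answer units (arcs ×180/π): t = 1.996713·180/π = 114.4032°, p = ρ·p = 2.56·0.780748 = 1.9987 m, q = 1.727932·180/π = 99.0032°, L = 11.5338 m.

LSR: t = 114.4032°, p = 1.9987 m, q = 99.0032°, L = 11.5338 m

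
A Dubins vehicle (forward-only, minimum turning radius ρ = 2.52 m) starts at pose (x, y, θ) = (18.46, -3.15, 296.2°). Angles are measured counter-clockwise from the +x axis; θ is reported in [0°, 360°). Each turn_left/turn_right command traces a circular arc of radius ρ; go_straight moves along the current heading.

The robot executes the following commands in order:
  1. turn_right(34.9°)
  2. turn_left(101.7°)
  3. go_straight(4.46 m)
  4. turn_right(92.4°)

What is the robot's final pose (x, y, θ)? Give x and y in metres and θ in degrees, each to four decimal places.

(28.4184, -9.7982, 270.6000°)

set_pose: (x, y, θ) = (18.4600, -3.1500, 296.2000°), ρ = 2.52
turn_right(34.9°): centre at ρ to the right, rotate −34.9° → (18.6899, -4.6438, 261.3000°)
turn_left(101.7°): centre at ρ to the left, rotate +101.7° → (21.3128, -7.5415, 363.0000° ≡ 3.0000°)
go_straight(4.46): x += 4.46·cos θ, y += 4.46·sin θ → (25.7667, -7.3081, 3.0000°)
turn_right(92.4°): centre at ρ to the right, rotate −92.4° → (28.4184, -9.7982, -89.4000° ≡ 270.6000°)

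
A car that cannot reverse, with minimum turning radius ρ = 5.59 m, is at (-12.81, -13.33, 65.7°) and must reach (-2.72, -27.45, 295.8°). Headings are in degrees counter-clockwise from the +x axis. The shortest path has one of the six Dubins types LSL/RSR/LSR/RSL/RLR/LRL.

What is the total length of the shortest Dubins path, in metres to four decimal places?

27.1688 m

Let ψ = atan2(Δy, Δx) = atan2(-14.12, 10.09) = -54.4508° be the start→goal bearing.
Normalize: d = |goal − start| / ρ = 17.354610/5.59 = 3.104581, α = (θ_start − ψ) mod 360° = 120.1508° = 2.097027 rad, β = (θ_goal − ψ) mod 360° = 350.2508° = 6.113030 rad.
Common terms: sin α = 0.864706, cos α = -0.502278, sin β = -0.169336, cos β = 0.985558, cos(α−β) = -0.641450, d² = 9.638426. Work in radians in the unit-radius frame; every candidate has L = ρ·(t + p + q).
LSL: p² = 2 + d² − 2cos(α−β) + 2d(sin α − sin β) = 19.341860; p = √p² = 4.397938; φ = atan2(cos β − cos α, d + sin α − sin β) = 0.345113 rad; t = (φ − α) mod 2π = 4.531271 rad, q = (β − φ) mod 2π = 5.767917 rad → L = 5.59·(4.531271 + 4.397938 + 5.767917) = 5.59·14.697126 = 82.156935 m
RSR: p² = 2 + d² − 2cos(α−β) + 2d(sin β − sin α) = 6.500790; p = √p² = 2.549665; φ = atan2(cos α − cos β, d − sin α + sin β) = -0.623083 rad; t = (α − φ) mod 2π = 2.720111 rad, q = (φ − β) mod 2π = 5.830257 rad → L = 5.59·(2.720111 + 2.549665 + 5.830257) = 5.59·11.100033 = 62.049183 m
LSR: p² = d² − 2 + 2cos(α−β) + 2d(sin α + sin β) = 10.673197; p = √p² = 3.266986; φ = atan2(−cos α − cos β, d + sin α + sin β) − atan2(−2, p) = 0.422829 rad; t = (φ − α) mod 2π = 4.608987 rad, q = (φ − β) mod 2π = 0.592985 rad → L = 5.59·(4.608987 + 3.266986 + 0.592985) = 5.59·8.468958 = 47.341477 m
RSL: p² = d² − 2 + 2cos(α−β) − 2d(sin α + sin β) = 2.037856; p = √p² = 1.427535; φ = atan2(cos α + cos β, d − sin α − sin β) − atan2(2, p) = -0.752920 rad; t = (α − φ) mod 2π = 2.849948 rad, q = (β − φ) mod 2π = 0.582765 rad → L = 5.59·(2.849948 + 1.427535 + 0.582765) = 5.59·4.860248 = 27.168784 m
RLR: c = (6 − d² + 2cos(α−β) + 2d(sin α − sin β))/8 = 0.187401; p = 2π − arccos c = 4.900905 rad; φ = atan2(cos α − cos β, d − sin α + sin β) = -0.623083 rad; t = (α − φ + p/2) mod 2π = 5.170563 rad, q = (α − β − t + p) mod 2π = 1.997525 rad → L = 5.59·(5.170563 + 4.900905 + 1.997525) = 5.59·12.068992 = 67.465667 m
LRL: c = (6 − d² + 2cos(α−β) − 2d(sin α − sin β))/8 = -1.417733, |c| > 1 → infeasible
Shortest: RSL with L = 27.168784 m ≈ 27.1688 m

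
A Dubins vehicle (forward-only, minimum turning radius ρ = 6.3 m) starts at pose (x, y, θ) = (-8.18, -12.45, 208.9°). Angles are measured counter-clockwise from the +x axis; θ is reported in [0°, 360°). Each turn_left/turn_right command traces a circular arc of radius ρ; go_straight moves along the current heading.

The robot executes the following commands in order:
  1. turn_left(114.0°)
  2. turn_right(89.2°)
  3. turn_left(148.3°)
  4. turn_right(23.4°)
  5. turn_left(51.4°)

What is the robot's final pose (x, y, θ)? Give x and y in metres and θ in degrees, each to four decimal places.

set_pose: (x, y, θ) = (-8.1800, -12.4500, 208.9000°), ρ = 6.3
turn_left(114.0°): centre at ρ to the left, rotate +114.0° → (-8.9355, -22.9902, 322.9000°)
turn_right(89.2°): centre at ρ to the right, rotate −89.2° → (-7.6584, -31.7447, 233.7000°)
turn_left(148.3°): centre at ρ to the left, rotate +148.3° → (-0.2210, -41.3156, 382.0000° ≡ 22.0000°)
turn_right(23.4°): centre at ρ to the right, rotate −23.4° → (2.2929, -40.8587, -1.4000° ≡ 358.6000°)
turn_left(51.4°): centre at ρ to the left, rotate +51.4° → (7.2729, -38.6102, 410.0000° ≡ 50.0000°)

(7.2729, -38.6102, 50.0000°)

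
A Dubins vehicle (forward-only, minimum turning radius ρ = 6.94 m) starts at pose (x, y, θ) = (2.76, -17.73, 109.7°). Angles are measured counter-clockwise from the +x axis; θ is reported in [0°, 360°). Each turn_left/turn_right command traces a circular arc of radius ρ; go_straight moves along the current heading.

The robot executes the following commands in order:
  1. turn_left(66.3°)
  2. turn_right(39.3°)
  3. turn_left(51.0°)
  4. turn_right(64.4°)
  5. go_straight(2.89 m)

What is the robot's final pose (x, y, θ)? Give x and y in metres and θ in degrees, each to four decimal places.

(-21.5717, -3.9646, 123.3000°)

set_pose: (x, y, θ) = (2.7600, -17.7300, 109.7000°), ρ = 6.94
turn_left(66.3°): centre at ρ to the left, rotate +66.3° → (-3.2897, -13.1463, 176.0000°)
turn_right(39.3°): centre at ρ to the right, rotate −39.3° → (-7.5652, -11.2740, 136.7000°)
turn_left(51.0°): centre at ρ to the left, rotate +51.0° → (-13.2546, -9.4473, 187.7000°)
turn_right(64.4°): centre at ρ to the right, rotate −64.4° → (-19.9850, -6.3801, 123.3000°)
go_straight(2.89): x += 2.89·cos θ, y += 2.89·sin θ → (-21.5717, -3.9646, 123.3000°)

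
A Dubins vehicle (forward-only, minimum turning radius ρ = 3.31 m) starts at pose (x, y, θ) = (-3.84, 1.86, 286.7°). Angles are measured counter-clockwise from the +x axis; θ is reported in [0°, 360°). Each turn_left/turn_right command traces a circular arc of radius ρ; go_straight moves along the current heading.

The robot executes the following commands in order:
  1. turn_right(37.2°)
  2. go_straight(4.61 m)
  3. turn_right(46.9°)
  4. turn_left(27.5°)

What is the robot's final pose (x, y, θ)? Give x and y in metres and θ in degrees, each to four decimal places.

(-8.6201, -7.3977, 230.1000°)

set_pose: (x, y, θ) = (-3.8400, 1.8600, 286.7000°), ρ = 3.31
turn_right(37.2°): centre at ρ to the right, rotate −37.2° → (-3.9100, -0.2503, 249.5000°)
go_straight(4.61): x += 4.61·cos θ, y += 4.61·sin θ → (-5.5245, -4.5684, 249.5000°)
turn_right(46.9°): centre at ρ to the right, rotate −46.9° → (-7.3528, -6.4650, 202.6000°)
turn_left(27.5°): centre at ρ to the left, rotate +27.5° → (-8.6201, -7.3977, 230.1000°)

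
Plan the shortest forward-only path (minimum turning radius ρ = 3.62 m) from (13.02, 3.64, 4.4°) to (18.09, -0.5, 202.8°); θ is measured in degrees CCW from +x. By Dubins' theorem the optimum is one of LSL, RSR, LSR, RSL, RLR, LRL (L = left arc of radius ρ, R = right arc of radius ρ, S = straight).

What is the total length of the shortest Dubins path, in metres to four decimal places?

19.1843 m

Let ψ = atan2(Δy, Δx) = atan2(-4.14, 5.07) = -39.2340° be the start→goal bearing.
Normalize: d = |goal − start| / ρ = 6.545571/3.62 = 1.808169, α = (θ_start − ψ) mod 360° = 43.6340° = 0.761557 rad, β = (θ_goal − ψ) mod 360° = 242.0340° = 4.224290 rad.
Common terms: sin α = 0.690049, cos α = 0.723763, sin β = -0.883226, cos β = -0.468948, cos(α−β) = -0.948876, d² = 3.269474. Work in radians in the unit-radius frame; every candidate has L = ρ·(t + p + q).
LSL: p² = 2 + d² − 2cos(α−β) + 2d(sin α − sin β) = 12.856719; p = √p² = 3.585627; φ = atan2(cos β − cos α, d + sin α − sin β) = -0.339098 rad; t = (φ − α) mod 2π = 5.182531 rad, q = (β − φ) mod 2π = 4.563388 rad → L = 3.62·(5.182531 + 3.585627 + 4.563388) = 3.62·13.331545 = 48.260194 m
RSR: p² = 2 + d² − 2cos(α−β) + 2d(sin β − sin α) = 1.477734; p = √p² = 1.215621; φ = atan2(cos α − cos β, d − sin α + sin β) = 1.376343 rad; t = (α − φ) mod 2π = 5.668398 rad, q = (φ − β) mod 2π = 3.435239 rad → L = 3.62·(5.668398 + 1.215621 + 3.435239) = 3.62·10.319258 = 37.355715 m
LSR: p² = d² − 2 + 2cos(α−β) + 2d(sin α + sin β) = -1.326871 < 0 → infeasible
RSL: p² = d² − 2 + 2cos(α−β) − 2d(sin α + sin β) = 0.070316; p = √p² = 0.265171; φ = atan2(cos α + cos β, d − sin α − sin β) − atan2(2, p) = -1.312339 rad; t = (α − φ) mod 2π = 2.073896 rad, q = (β − φ) mod 2π = 5.536629 rad → L = 3.62·(2.073896 + 0.265171 + 5.536629) = 3.62·7.875696 = 28.510019 m
RLR: c = (6 − d² + 2cos(α−β) + 2d(sin α − sin β))/8 = 0.815283; p = 2π − arccos c = 5.665607 rad; φ = atan2(cos α − cos β, d − sin α + sin β) = 1.376343 rad; t = (α − φ + p/2) mod 2π = 2.218017 rad, q = (α − β − t + p) mod 2π = 6.268043 rad → L = 3.62·(2.218017 + 5.665607 + 6.268043) = 3.62·14.151666 = 51.229032 m
LRL: c = (6 − d² + 2cos(α−β) − 2d(sin α − sin β))/8 = -0.607090; p = 2π − arccos c = 4.059996 rad; φ = atan2(cos β − cos α, d + sin α − sin β) = -0.339098 rad; t = (φ − α + p/2) mod 2π = 0.929343 rad, q = (β − α − t + p) mod 2π = 0.310200 rad → L = 3.62·(0.929343 + 4.059996 + 0.310200) = 3.62·5.299539 = 19.184333 m
Shortest: LRL with L = 19.184333 m ≈ 19.1843 m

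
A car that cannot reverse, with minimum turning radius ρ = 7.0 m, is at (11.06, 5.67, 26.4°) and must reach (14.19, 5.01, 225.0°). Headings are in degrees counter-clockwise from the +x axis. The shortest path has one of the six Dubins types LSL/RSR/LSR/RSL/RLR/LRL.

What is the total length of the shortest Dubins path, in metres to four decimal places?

50.8212 m

Let ψ = atan2(Δy, Δx) = atan2(-0.66, 3.13) = -11.9071° be the start→goal bearing.
Normalize: d = |goal − start| / ρ = 3.198828/7.0 = 0.456975, α = (θ_start − ψ) mod 360° = 38.3071° = 0.668585 rad, β = (θ_goal − ψ) mod 360° = 236.9071° = 4.134809 rad.
Common terms: sin α = 0.619876, cos α = 0.784699, sin β = -0.837786, cos β = -0.545998, cos(α−β) = -0.947768, d² = 0.208827. Work in radians in the unit-radius frame; every candidate has L = ρ·(t + p + q).
LSL: p² = 2 + d² − 2cos(α−β) + 2d(sin α − sin β) = 5.436596; p = √p² = 2.331651; φ = atan2(cos β − cos α, d + sin α − sin β) = -0.607371 rad; t = (φ − α) mod 2π = 5.007229 rad, q = (β − φ) mod 2π = 4.742180 rad → L = 7.0·(5.007229 + 2.331651 + 4.742180) = 7.0·12.081060 = 84.567420 m
RSR: p² = 2 + d² − 2cos(α−β) + 2d(sin β − sin α) = 2.772131; p = √p² = 1.664972; φ = atan2(cos α − cos β, d − sin α + sin β) = 2.215578 rad; t = (α − φ) mod 2π = 4.736193 rad, q = (φ − β) mod 2π = 4.363954 rad → L = 7.0·(4.736193 + 1.664972 + 4.363954) = 7.0·10.765119 = 75.355830 m
LSR: p² = d² − 2 + 2cos(α−β) + 2d(sin α + sin β) = -3.885869 < 0 → infeasible
RSL: p² = d² − 2 + 2cos(α−β) − 2d(sin α + sin β) = -3.487551 < 0 → infeasible
RLR: c = (6 − d² + 2cos(α−β) + 2d(sin α − sin β))/8 = 0.653484; p = 2π − arccos c = 5.424567 rad; φ = atan2(cos α − cos β, d − sin α + sin β) = 2.215578 rad; t = (α − φ + p/2) mod 2π = 1.165291 rad, q = (α − β − t + p) mod 2π = 0.793052 rad → L = 7.0·(1.165291 + 5.424567 + 0.793052) = 7.0·7.382909 = 51.680364 m
LRL: c = (6 − d² + 2cos(α−β) − 2d(sin α − sin β))/8 = 0.320426; p = 2π − arccos c = 5.038568 rad; φ = atan2(cos β − cos α, d + sin α − sin β) = -0.607371 rad; t = (φ − α + p/2) mod 2π = 1.243328 rad, q = (β − α − t + p) mod 2π = 0.978278 rad → L = 7.0·(1.243328 + 5.038568 + 0.978278) = 7.0·7.260174 = 50.821218 m
Shortest: LRL with L = 50.821218 m ≈ 50.8212 m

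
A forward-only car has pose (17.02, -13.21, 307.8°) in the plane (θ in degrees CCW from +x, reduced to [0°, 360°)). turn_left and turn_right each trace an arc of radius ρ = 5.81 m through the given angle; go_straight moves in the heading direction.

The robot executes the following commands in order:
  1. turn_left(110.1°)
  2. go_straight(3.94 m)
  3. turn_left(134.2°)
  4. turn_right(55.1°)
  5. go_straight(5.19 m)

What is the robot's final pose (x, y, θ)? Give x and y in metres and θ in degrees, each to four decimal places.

set_pose: (x, y, θ) = (17.0200, -13.2100, 307.8000°), ρ = 5.81
turn_left(110.1°): centre at ρ to the left, rotate +110.1° → (26.5326, -12.7364, 417.9000° ≡ 57.9000°)
go_straight(3.94): x += 3.94·cos θ, y += 3.94·sin θ → (28.6263, -9.3988, 57.9000°)
turn_left(134.2°): centre at ρ to the left, rotate +134.2° → (22.4866, -0.6304, 192.1000°)
turn_right(55.1°): centre at ρ to the right, rotate −55.1° → (17.3063, 0.8013, 137.0000°)
go_straight(5.19): x += 5.19·cos θ, y += 5.19·sin θ → (13.5106, 4.3409, 137.0000°)

(13.5106, 4.3409, 137.0000°)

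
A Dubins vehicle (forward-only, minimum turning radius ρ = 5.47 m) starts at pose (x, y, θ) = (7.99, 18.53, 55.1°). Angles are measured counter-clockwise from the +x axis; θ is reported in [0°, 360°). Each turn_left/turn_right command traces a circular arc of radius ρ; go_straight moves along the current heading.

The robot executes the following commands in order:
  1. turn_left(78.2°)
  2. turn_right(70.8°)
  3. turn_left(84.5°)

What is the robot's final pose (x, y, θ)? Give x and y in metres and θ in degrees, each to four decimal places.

(4.7409, 38.8015, 147.0000°)

set_pose: (x, y, θ) = (7.9900, 18.5300, 55.1000°), ρ = 5.47
turn_left(78.2°): centre at ρ to the left, rotate +78.2° → (7.4847, 25.4111, 133.3000°)
turn_right(70.8°): centre at ρ to the right, rotate −70.8° → (6.6137, 31.6883, 62.5000°)
turn_left(84.5°): centre at ρ to the left, rotate +84.5° → (4.7409, 38.8015, 147.0000°)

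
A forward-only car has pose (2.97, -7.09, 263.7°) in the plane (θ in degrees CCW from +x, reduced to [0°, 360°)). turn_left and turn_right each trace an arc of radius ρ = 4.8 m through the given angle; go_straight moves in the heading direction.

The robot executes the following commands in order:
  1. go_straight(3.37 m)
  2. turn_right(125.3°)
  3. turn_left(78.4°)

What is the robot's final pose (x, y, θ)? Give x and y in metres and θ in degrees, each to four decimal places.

set_pose: (x, y, θ) = (2.9700, -7.0900, 263.7000°), ρ = 4.8
go_straight(3.37): x += 3.37·cos θ, y += 3.37·sin θ → (2.6002, -10.4396, 263.7000°)
turn_right(125.3°): centre at ρ to the right, rotate −125.3° → (-5.3577, -13.5024, 138.4000°)
turn_left(78.4°): centre at ρ to the left, rotate +78.4° → (-11.4198, -13.2483, 216.8000°)

(-11.4198, -13.2483, 216.8000°)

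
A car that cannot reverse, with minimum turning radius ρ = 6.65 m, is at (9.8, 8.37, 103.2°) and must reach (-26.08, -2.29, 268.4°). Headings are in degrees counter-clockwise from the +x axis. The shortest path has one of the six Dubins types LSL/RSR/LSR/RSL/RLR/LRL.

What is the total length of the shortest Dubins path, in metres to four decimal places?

Let ψ = atan2(Δy, Δx) = atan2(-10.66, -35.88) = -163.4532° be the start→goal bearing.
Normalize: d = |goal − start| / ρ = 37.430068/6.65 = 5.628582, α = (θ_start − ψ) mod 360° = 266.6532° = 4.653977 rad, β = (θ_goal − ψ) mod 360° = 71.8532° = 1.254076 rad.
Common terms: sin α = -0.998295, cos α = -0.058379, sin β = 0.950262, cos β = 0.311452, cos(α−β) = -0.966823, d² = 31.680932. Work in radians in the unit-radius frame; every candidate has L = ρ·(t + p + q).
LSL: p² = 2 + d² − 2cos(α−β) + 2d(sin α − sin β) = 13.679361; p = √p² = 3.698562; φ = atan2(cos β − cos α, d + sin α − sin β) = 0.100161 rad; t = (φ − α) mod 2π = 1.729369 rad, q = (β − φ) mod 2π = 1.153915 rad → L = 6.65·(1.729369 + 3.698562 + 1.153915) = 6.65·6.581846 = 43.769276 m
RSR: p² = 2 + d² − 2cos(α−β) + 2d(sin β − sin α) = 57.549796; p = √p² = 7.586158; φ = atan2(cos α − cos β, d − sin α + sin β) = -0.048770 rad; t = (α − φ) mod 2π = 4.702747 rad, q = (φ − β) mod 2π = 4.980340 rad → L = 6.65·(4.702747 + 7.586158 + 4.980340) = 6.65·17.269245 = 114.840478 m
LSR: p² = d² − 2 + 2cos(α−β) + 2d(sin α + sin β) = 27.206574; p = √p² = 5.215992; φ = atan2(−cos α − cos β, d + sin α + sin β) − atan2(−2, p) = 0.320828 rad; t = (φ − α) mod 2π = 1.950036 rad, q = (φ − β) mod 2π = 5.349938 rad → L = 6.65·(1.950036 + 5.215992 + 5.349938) = 6.65·12.515966 = 83.231175 m
RSL: p² = d² − 2 + 2cos(α−β) − 2d(sin α + sin β) = 28.287996; p = √p² = 5.318646; φ = atan2(cos α + cos β, d − sin α − sin β) − atan2(2, p) = -0.315126 rad; t = (α − φ) mod 2π = 4.969103 rad, q = (β − φ) mod 2π = 1.569202 rad → L = 6.65·(4.969103 + 5.318646 + 1.569202) = 6.65·11.856951 = 78.848722 m
RLR: c = (6 − d² + 2cos(α−β) + 2d(sin α − sin β))/8 = -6.193724, |c| > 1 → infeasible
LRL: c = (6 − d² + 2cos(α−β) − 2d(sin α − sin β))/8 = -0.709920; p = 2π − arccos c = 3.923004 rad; φ = atan2(cos β − cos α, d + sin α − sin β) = 0.100161 rad; t = (φ − α + p/2) mod 2π = 3.690871 rad, q = (β − α − t + p) mod 2π = 3.115417 rad → L = 6.65·(3.690871 + 3.923004 + 3.115417) = 6.65·10.729292 = 71.349794 m
Shortest: LSL with L = 43.769276 m ≈ 43.7693 m

43.7693 m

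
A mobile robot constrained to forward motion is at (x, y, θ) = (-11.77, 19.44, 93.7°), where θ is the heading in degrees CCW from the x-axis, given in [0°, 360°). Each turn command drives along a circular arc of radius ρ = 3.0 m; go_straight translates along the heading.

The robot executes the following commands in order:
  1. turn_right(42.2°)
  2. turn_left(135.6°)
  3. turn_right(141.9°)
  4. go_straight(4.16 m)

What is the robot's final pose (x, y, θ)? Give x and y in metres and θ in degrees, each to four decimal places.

(-13.4109, 34.3884, 45.2000°)

set_pose: (x, y, θ) = (-11.7700, 19.4400, 93.7000°), ρ = 3.0
turn_right(42.2°): centre at ρ to the right, rotate −42.2° → (-11.1241, 21.5011, 51.5000°)
turn_left(135.6°): centre at ρ to the left, rotate +135.6° → (-13.8427, 26.3457, 187.1000°)
turn_right(141.9°): centre at ρ to the right, rotate −141.9° → (-16.3422, 31.4366, 45.2000°)
go_straight(4.16): x += 4.16·cos θ, y += 4.16·sin θ → (-13.4109, 34.3884, 45.2000°)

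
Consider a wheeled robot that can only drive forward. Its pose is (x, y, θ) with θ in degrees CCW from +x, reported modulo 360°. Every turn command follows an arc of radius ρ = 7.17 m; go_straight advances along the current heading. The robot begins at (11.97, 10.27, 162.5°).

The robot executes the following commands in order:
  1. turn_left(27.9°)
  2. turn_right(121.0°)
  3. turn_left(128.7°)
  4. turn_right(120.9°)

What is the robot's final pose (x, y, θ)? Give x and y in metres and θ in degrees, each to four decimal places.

set_pose: (x, y, θ) = (11.9700, 10.2700, 162.5000°), ρ = 7.17
turn_left(27.9°): centre at ρ to the left, rotate +27.9° → (8.5196, 10.4841, 190.4000°)
turn_right(121.0°): centre at ρ to the right, rotate −121.0° → (0.5137, 20.0590, 69.4000°)
turn_left(128.7°): centre at ρ to the left, rotate +128.7° → (-8.4253, 29.3969, 198.1000°)
turn_right(120.9°): centre at ρ to the right, rotate −120.9° → (-17.6447, 37.8006, 77.2000°)

(-17.6447, 37.8006, 77.2000°)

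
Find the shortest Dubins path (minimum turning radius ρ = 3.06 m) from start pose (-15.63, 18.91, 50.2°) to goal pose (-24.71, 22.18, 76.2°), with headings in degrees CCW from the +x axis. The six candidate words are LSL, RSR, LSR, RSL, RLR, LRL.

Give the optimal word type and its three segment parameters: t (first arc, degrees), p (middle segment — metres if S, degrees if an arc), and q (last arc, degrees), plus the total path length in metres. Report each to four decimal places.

RLR: t = 26.6896°, p = 256.9693°, q = 204.2796°, L = 26.0594 m

Let ψ = atan2(Δy, Δx) = atan2(3.27, -9.08) = 160.1944° be the start→goal bearing.
Normalize: d = |goal − start| / ρ = 9.650870/3.06 = 3.153879, α = (θ_start − ψ) mod 360° = 250.0056° = 4.363421 rad, β = (θ_goal − ψ) mod 360° = 276.0056° = 4.817206 rad.
Common terms: sin α = -0.939726, cos α = -0.341929, sin β = -0.994512, cos β = 0.104625, cos(α−β) = 0.898794, d² = 9.946954. Work in radians in the unit-radius frame; every candidate has L = ρ·(t + p + q).
LSL: p² = 2 + d² − 2cos(α−β) + 2d(sin α − sin β) = 10.494942; p = √p² = 3.239590; φ = atan2(cos β − cos α, d + sin α − sin β) = 0.138283 rad; t = (φ − α) mod 2π = 2.058048 rad, q = (β − φ) mod 2π = 4.678923 rad → L = 3.06·(2.058048 + 3.239590 + 4.678923) = 3.06·9.976561 = 30.528276 m
RSR: p² = 2 + d² − 2cos(α−β) + 2d(sin β − sin α) = 9.803791; p = √p² = 3.131101; φ = atan2(cos α − cos β, d − sin α + sin β) = -0.143107 rad; t = (α − φ) mod 2π = 4.506527 rad, q = (φ − β) mod 2π = 1.322872 rad → L = 3.06·(4.506527 + 3.131101 + 1.322872) = 3.06·8.960500 = 27.419131 m
LSR: p² = d² − 2 + 2cos(α−β) + 2d(sin α + sin β) = -2.456162 < 0 → infeasible
RSL: p² = d² − 2 + 2cos(α−β) − 2d(sin α + sin β) = 21.945246; p = √p² = 4.684575; φ = atan2(cos α + cos β, d − sin α − sin β) − atan2(2, p) = -0.450112 rad; t = (α − φ) mod 2π = 4.813532 rad, q = (β − φ) mod 2π = 5.267318 rad → L = 3.06·(4.813532 + 4.684575 + 5.267318) = 3.06·14.765426 = 45.182202 m
RLR: c = (6 − d² + 2cos(α−β) + 2d(sin α − sin β))/8 = -0.225474; p = 2π − arccos c = 4.484960 rad; φ = atan2(cos α − cos β, d − sin α + sin β) = -0.143107 rad; t = (α − φ + p/2) mod 2π = 0.465822 rad, q = (α − β − t + p) mod 2π = 3.565352 rad → L = 3.06·(0.465822 + 4.484960 + 3.565352) = 3.06·8.516134 = 26.059369 m
LRL: c = (6 − d² + 2cos(α−β) − 2d(sin α − sin β))/8 = -0.311868; p = 2π − arccos c = 4.395231 rad; φ = atan2(cos β − cos α, d + sin α − sin β) = 0.138283 rad; t = (φ − α + p/2) mod 2π = 4.255663 rad, q = (β − α − t + p) mod 2π = 0.593353 rad → L = 3.06·(4.255663 + 4.395231 + 0.593353) = 3.06·9.244247 = 28.287397 m
Shortest: RLR with L = 26.059369 m ≈ 26.0594 m
Convert RLR to answer units (arcs ×180/π): t = 0.465822·180/π = 26.6896°, p = 4.484960·180/π = 256.9693°, q = 3.565352·180/π = 204.2796°, L = 26.0594 m.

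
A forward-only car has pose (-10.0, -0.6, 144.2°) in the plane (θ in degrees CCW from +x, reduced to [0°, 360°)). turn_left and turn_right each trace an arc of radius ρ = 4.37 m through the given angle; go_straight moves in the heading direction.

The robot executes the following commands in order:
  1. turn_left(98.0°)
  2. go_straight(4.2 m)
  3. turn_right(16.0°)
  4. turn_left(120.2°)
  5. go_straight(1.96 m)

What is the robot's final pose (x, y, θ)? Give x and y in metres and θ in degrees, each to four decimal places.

set_pose: (x, y, θ) = (-10.0000, -0.6000, 144.2000°), ρ = 4.37
turn_left(98.0°): centre at ρ to the left, rotate +98.0° → (-16.4219, -2.1062, 242.2000°)
go_straight(4.2): x += 4.2·cos θ, y += 4.2·sin θ → (-18.3807, -5.8215, 242.2000°)
turn_right(16.0°): centre at ρ to the right, rotate −16.0° → (-19.0922, -6.8080, 226.2000°)
turn_left(120.2°): centre at ρ to the left, rotate +120.2° → (-16.9657, -14.0802, 346.4000°)
go_straight(1.96): x += 1.96·cos θ, y += 1.96·sin θ → (-15.0607, -14.5410, 346.4000°)

(-15.0607, -14.5410, 346.4000°)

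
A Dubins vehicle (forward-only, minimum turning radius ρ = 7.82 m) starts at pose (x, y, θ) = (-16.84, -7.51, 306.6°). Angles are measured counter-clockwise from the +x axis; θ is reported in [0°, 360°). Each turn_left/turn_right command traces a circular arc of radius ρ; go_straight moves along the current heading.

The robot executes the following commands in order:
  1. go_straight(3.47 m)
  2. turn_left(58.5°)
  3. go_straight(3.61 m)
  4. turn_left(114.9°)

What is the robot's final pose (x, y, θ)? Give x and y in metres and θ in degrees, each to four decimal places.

(1.8750, -1.4024, 120.0000°)

set_pose: (x, y, θ) = (-16.8400, -7.5100, 306.6000°), ρ = 7.82
go_straight(3.47): x += 3.47·cos θ, y += 3.47·sin θ → (-14.7711, -10.2958, 306.6000°)
turn_left(58.5°): centre at ρ to the left, rotate +58.5° → (-7.7979, -13.4223, 365.1000° ≡ 5.1000°)
go_straight(3.61): x += 3.61·cos θ, y += 3.61·sin θ → (-4.2022, -13.1014, 5.1000°)
turn_left(114.9°): centre at ρ to the left, rotate +114.9° → (1.8750, -1.4024, 120.0000°)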